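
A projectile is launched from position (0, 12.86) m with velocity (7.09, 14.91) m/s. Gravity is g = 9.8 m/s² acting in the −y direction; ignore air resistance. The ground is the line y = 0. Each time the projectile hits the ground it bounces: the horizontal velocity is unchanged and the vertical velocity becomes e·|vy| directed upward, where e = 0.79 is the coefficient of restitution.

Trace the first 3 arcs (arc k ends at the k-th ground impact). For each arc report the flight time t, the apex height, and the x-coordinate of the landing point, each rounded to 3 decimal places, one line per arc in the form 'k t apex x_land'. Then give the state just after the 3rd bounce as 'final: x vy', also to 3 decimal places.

1 3.744 24.202 26.544
2 3.511 15.105 51.440
3 2.774 9.427 71.108
final: 71.108 10.738

Arc 1: start y=12.860, vy=14.910 → t=3.744, apex=24.202, x_land=26.544, impact vy=-21.780
  bounce: vy ← 0.79·21.780 = 17.206
Arc 2: start y=0.000, vy=17.206 → t=3.511, apex=15.105, x_land=51.440, impact vy=-17.206
  bounce: vy ← 0.79·17.206 = 13.593
Arc 3: start y=0.000, vy=13.593 → t=2.774, apex=9.427, x_land=71.108, impact vy=-13.593
  bounce: vy ← 0.79·13.593 = 10.738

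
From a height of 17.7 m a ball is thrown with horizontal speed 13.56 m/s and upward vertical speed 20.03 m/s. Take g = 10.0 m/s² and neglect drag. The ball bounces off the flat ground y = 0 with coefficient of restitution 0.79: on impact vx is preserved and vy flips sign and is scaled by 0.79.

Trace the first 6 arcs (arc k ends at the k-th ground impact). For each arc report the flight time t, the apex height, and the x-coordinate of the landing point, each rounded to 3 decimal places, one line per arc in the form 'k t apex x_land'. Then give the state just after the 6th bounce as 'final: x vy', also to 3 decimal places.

1 4.751 37.760 64.425
2 4.342 23.566 123.302
3 3.430 14.708 169.815
4 2.710 9.179 206.561
5 2.141 5.729 235.589
6 1.691 3.575 258.522
final: 258.522 6.680

Arc 1: start y=17.700, vy=20.030 → t=4.751, apex=37.760, x_land=64.425, impact vy=-27.481
  bounce: vy ← 0.79·27.481 = 21.710
Arc 2: start y=0.000, vy=21.710 → t=4.342, apex=23.566, x_land=123.302, impact vy=-21.710
  bounce: vy ← 0.79·21.710 = 17.151
Arc 3: start y=0.000, vy=17.151 → t=3.430, apex=14.708, x_land=169.815, impact vy=-17.151
  bounce: vy ← 0.79·17.151 = 13.549
Arc 4: start y=0.000, vy=13.549 → t=2.710, apex=9.179, x_land=206.561, impact vy=-13.549
  bounce: vy ← 0.79·13.549 = 10.704
Arc 5: start y=0.000, vy=10.704 → t=2.141, apex=5.729, x_land=235.589, impact vy=-10.704
  bounce: vy ← 0.79·10.704 = 8.456
Arc 6: start y=0.000, vy=8.456 → t=1.691, apex=3.575, x_land=258.522, impact vy=-8.456
  bounce: vy ← 0.79·8.456 = 6.680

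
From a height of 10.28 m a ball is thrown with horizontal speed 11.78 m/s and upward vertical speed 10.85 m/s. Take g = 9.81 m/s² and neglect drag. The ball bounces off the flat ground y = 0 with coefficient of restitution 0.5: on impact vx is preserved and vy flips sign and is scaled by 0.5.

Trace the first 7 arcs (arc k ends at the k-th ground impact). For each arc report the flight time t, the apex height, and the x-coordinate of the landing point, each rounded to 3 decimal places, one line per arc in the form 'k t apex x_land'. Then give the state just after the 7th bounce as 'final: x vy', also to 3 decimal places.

Arc 1: start y=10.280, vy=10.850 → t=2.928, apex=16.280, x_land=34.490, impact vy=-17.872
  bounce: vy ← 0.5·17.872 = 8.936
Arc 2: start y=0.000, vy=8.936 → t=1.822, apex=4.070, x_land=55.951, impact vy=-8.936
  bounce: vy ← 0.5·8.936 = 4.468
Arc 3: start y=0.000, vy=4.468 → t=0.911, apex=1.018, x_land=66.682, impact vy=-4.468
  bounce: vy ← 0.5·4.468 = 2.234
Arc 4: start y=0.000, vy=2.234 → t=0.455, apex=0.254, x_land=72.047, impact vy=-2.234
  bounce: vy ← 0.5·2.234 = 1.117
Arc 5: start y=0.000, vy=1.117 → t=0.228, apex=0.064, x_land=74.730, impact vy=-1.117
  bounce: vy ← 0.5·1.117 = 0.559
Arc 6: start y=0.000, vy=0.559 → t=0.114, apex=0.016, x_land=76.071, impact vy=-0.559
  bounce: vy ← 0.5·0.559 = 0.279
Arc 7: start y=0.000, vy=0.279 → t=0.057, apex=0.004, x_land=76.742, impact vy=-0.279
  bounce: vy ← 0.5·0.279 = 0.140

1 2.928 16.280 34.490
2 1.822 4.070 55.951
3 0.911 1.018 66.682
4 0.455 0.254 72.047
5 0.228 0.064 74.730
6 0.114 0.016 76.071
7 0.057 0.004 76.742
final: 76.742 0.140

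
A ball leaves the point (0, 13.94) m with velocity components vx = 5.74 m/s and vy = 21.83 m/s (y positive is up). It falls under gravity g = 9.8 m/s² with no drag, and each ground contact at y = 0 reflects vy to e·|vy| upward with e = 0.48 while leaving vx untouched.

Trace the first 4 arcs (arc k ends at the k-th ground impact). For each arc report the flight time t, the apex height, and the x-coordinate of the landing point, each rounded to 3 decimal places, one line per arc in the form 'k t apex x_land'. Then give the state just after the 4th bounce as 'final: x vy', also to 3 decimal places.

Arc 1: start y=13.940, vy=21.830 → t=5.022, apex=38.254, x_land=28.824, impact vy=-27.382
  bounce: vy ← 0.48·27.382 = 13.143
Arc 2: start y=0.000, vy=13.143 → t=2.682, apex=8.814, x_land=44.221, impact vy=-13.143
  bounce: vy ← 0.48·13.143 = 6.309
Arc 3: start y=0.000, vy=6.309 → t=1.288, apex=2.031, x_land=51.611, impact vy=-6.309
  bounce: vy ← 0.48·6.309 = 3.028
Arc 4: start y=0.000, vy=3.028 → t=0.618, apex=0.468, x_land=55.158, impact vy=-3.028
  bounce: vy ← 0.48·3.028 = 1.454

1 5.022 38.254 28.824
2 2.682 8.814 44.221
3 1.288 2.031 51.611
4 0.618 0.468 55.158
final: 55.158 1.454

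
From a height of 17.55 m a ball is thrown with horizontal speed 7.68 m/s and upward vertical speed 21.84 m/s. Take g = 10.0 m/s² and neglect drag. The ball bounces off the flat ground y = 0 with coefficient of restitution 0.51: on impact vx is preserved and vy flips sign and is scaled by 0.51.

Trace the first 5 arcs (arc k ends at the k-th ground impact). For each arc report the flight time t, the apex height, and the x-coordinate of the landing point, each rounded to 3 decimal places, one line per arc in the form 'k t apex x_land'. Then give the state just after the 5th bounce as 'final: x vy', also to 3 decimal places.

1 5.061 41.399 38.872
2 2.935 10.768 61.413
3 1.497 2.801 72.909
4 0.763 0.728 78.772
5 0.389 0.189 81.762
final: 81.762 0.993

Arc 1: start y=17.550, vy=21.840 → t=5.061, apex=41.399, x_land=38.872, impact vy=-28.775
  bounce: vy ← 0.51·28.775 = 14.675
Arc 2: start y=0.000, vy=14.675 → t=2.935, apex=10.768, x_land=61.413, impact vy=-14.675
  bounce: vy ← 0.51·14.675 = 7.484
Arc 3: start y=0.000, vy=7.484 → t=1.497, apex=2.801, x_land=72.909, impact vy=-7.484
  bounce: vy ← 0.51·7.484 = 3.817
Arc 4: start y=0.000, vy=3.817 → t=0.763, apex=0.728, x_land=78.772, impact vy=-3.817
  bounce: vy ← 0.51·3.817 = 1.947
Arc 5: start y=0.000, vy=1.947 → t=0.389, apex=0.189, x_land=81.762, impact vy=-1.947
  bounce: vy ← 0.51·1.947 = 0.993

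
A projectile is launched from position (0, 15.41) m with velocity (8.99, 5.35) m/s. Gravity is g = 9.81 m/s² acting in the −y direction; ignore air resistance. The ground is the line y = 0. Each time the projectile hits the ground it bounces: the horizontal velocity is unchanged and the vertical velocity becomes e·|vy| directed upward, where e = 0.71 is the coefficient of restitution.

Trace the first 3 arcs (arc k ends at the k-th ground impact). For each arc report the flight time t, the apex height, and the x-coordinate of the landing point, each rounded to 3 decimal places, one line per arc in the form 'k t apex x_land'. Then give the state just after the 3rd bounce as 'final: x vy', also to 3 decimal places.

Arc 1: start y=15.410, vy=5.350 → t=2.400, apex=16.869, x_land=21.575, impact vy=-18.192
  bounce: vy ← 0.71·18.192 = 12.917
Arc 2: start y=0.000, vy=12.917 → t=2.633, apex=8.504, x_land=45.249, impact vy=-12.917
  bounce: vy ← 0.71·12.917 = 9.171
Arc 3: start y=0.000, vy=9.171 → t=1.870, apex=4.287, x_land=62.057, impact vy=-9.171
  bounce: vy ← 0.71·9.171 = 6.511

1 2.400 16.869 21.575
2 2.633 8.504 45.249
3 1.870 4.287 62.057
final: 62.057 6.511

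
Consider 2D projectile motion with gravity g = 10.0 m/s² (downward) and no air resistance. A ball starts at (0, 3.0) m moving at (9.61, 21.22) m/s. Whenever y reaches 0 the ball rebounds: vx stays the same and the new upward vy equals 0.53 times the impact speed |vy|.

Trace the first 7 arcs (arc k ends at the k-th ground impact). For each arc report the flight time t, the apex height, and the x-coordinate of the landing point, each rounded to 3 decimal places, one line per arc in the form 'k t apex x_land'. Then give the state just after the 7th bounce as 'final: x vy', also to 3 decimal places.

Arc 1: start y=3.000, vy=21.220 → t=4.381, apex=25.514, x_land=42.101, impact vy=-22.590
  bounce: vy ← 0.53·22.590 = 11.972
Arc 2: start y=0.000, vy=11.972 → t=2.394, apex=7.167, x_land=65.112, impact vy=-11.972
  bounce: vy ← 0.53·11.972 = 6.345
Arc 3: start y=0.000, vy=6.345 → t=1.269, apex=2.013, x_land=77.308, impact vy=-6.345
  bounce: vy ← 0.53·6.345 = 3.363
Arc 4: start y=0.000, vy=3.363 → t=0.673, apex=0.566, x_land=83.772, impact vy=-3.363
  bounce: vy ← 0.53·3.363 = 1.782
Arc 5: start y=0.000, vy=1.782 → t=0.356, apex=0.159, x_land=87.198, impact vy=-1.782
  bounce: vy ← 0.53·1.782 = 0.945
Arc 6: start y=0.000, vy=0.945 → t=0.189, apex=0.045, x_land=89.013, impact vy=-0.945
  bounce: vy ← 0.53·0.945 = 0.501
Arc 7: start y=0.000, vy=0.501 → t=0.100, apex=0.013, x_land=89.976, impact vy=-0.501
  bounce: vy ← 0.53·0.501 = 0.265

1 4.381 25.514 42.101
2 2.394 7.167 65.112
3 1.269 2.013 77.308
4 0.673 0.566 83.772
5 0.356 0.159 87.198
6 0.189 0.045 89.013
7 0.100 0.013 89.976
final: 89.976 0.265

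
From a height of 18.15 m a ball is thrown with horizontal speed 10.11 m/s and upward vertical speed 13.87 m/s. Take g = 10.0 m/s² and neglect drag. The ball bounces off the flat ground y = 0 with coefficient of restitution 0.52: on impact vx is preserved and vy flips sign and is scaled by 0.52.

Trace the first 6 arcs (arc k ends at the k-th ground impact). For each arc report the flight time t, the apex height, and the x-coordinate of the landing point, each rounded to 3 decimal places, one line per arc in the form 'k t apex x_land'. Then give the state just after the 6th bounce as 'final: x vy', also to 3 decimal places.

1 3.744 27.769 37.848
2 2.451 7.509 62.627
3 1.274 2.030 75.512
4 0.663 0.549 82.212
5 0.345 0.148 85.696
6 0.179 0.040 87.508
final: 87.508 0.466

Arc 1: start y=18.150, vy=13.870 → t=3.744, apex=27.769, x_land=37.848, impact vy=-23.566
  bounce: vy ← 0.52·23.566 = 12.255
Arc 2: start y=0.000, vy=12.255 → t=2.451, apex=7.509, x_land=62.627, impact vy=-12.255
  bounce: vy ← 0.52·12.255 = 6.372
Arc 3: start y=0.000, vy=6.372 → t=1.274, apex=2.030, x_land=75.512, impact vy=-6.372
  bounce: vy ← 0.52·6.372 = 3.314
Arc 4: start y=0.000, vy=3.314 → t=0.663, apex=0.549, x_land=82.212, impact vy=-3.314
  bounce: vy ← 0.52·3.314 = 1.723
Arc 5: start y=0.000, vy=1.723 → t=0.345, apex=0.148, x_land=85.696, impact vy=-1.723
  bounce: vy ← 0.52·1.723 = 0.896
Arc 6: start y=0.000, vy=0.896 → t=0.179, apex=0.040, x_land=87.508, impact vy=-0.896
  bounce: vy ← 0.52·0.896 = 0.466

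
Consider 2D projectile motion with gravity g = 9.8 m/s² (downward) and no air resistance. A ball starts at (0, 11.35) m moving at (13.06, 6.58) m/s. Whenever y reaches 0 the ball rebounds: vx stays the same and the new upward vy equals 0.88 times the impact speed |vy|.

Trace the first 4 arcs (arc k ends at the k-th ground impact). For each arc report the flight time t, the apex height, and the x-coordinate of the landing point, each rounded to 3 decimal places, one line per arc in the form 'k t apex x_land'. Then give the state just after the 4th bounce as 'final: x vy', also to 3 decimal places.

Arc 1: start y=11.350, vy=6.580 → t=2.335, apex=13.559, x_land=30.494, impact vy=-16.302
  bounce: vy ← 0.88·16.302 = 14.346
Arc 2: start y=0.000, vy=14.346 → t=2.928, apex=10.500, x_land=68.730, impact vy=-14.346
  bounce: vy ← 0.88·14.346 = 12.624
Arc 3: start y=0.000, vy=12.624 → t=2.576, apex=8.131, x_land=102.377, impact vy=-12.624
  bounce: vy ← 0.88·12.624 = 11.109
Arc 4: start y=0.000, vy=11.109 → t=2.267, apex=6.297, x_land=131.987, impact vy=-11.109
  bounce: vy ← 0.88·11.109 = 9.776

1 2.335 13.559 30.494
2 2.928 10.500 68.730
3 2.576 8.131 102.377
4 2.267 6.297 131.987
final: 131.987 9.776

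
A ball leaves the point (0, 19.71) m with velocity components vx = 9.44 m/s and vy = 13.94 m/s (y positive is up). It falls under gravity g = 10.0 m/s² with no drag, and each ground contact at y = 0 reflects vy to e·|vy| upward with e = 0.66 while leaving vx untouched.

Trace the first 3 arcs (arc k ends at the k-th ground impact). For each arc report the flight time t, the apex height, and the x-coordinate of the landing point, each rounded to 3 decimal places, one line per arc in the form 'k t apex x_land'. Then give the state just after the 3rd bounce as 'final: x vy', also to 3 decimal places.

1 3.820 29.426 36.060
2 3.202 12.818 66.290
3 2.113 5.584 86.241
final: 86.241 6.975

Arc 1: start y=19.710, vy=13.940 → t=3.820, apex=29.426, x_land=36.060, impact vy=-24.260
  bounce: vy ← 0.66·24.260 = 16.011
Arc 2: start y=0.000, vy=16.011 → t=3.202, apex=12.818, x_land=66.290, impact vy=-16.011
  bounce: vy ← 0.66·16.011 = 10.567
Arc 3: start y=0.000, vy=10.567 → t=2.113, apex=5.584, x_land=86.241, impact vy=-10.567
  bounce: vy ← 0.66·10.567 = 6.975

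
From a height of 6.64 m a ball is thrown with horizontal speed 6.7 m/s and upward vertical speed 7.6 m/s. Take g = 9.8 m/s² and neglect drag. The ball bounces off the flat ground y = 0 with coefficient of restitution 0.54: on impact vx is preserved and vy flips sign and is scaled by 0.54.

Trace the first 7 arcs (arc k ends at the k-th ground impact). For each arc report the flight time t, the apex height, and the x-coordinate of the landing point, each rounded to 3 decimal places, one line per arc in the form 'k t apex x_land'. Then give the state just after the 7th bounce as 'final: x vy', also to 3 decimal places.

Arc 1: start y=6.640, vy=7.600 → t=2.174, apex=9.587, x_land=14.568, impact vy=-13.708
  bounce: vy ← 0.54·13.708 = 7.402
Arc 2: start y=0.000, vy=7.402 → t=1.511, apex=2.796, x_land=24.689, impact vy=-7.402
  bounce: vy ← 0.54·7.402 = 3.997
Arc 3: start y=0.000, vy=3.997 → t=0.816, apex=0.815, x_land=30.155, impact vy=-3.997
  bounce: vy ← 0.54·3.997 = 2.158
Arc 4: start y=0.000, vy=2.158 → t=0.441, apex=0.238, x_land=33.106, impact vy=-2.158
  bounce: vy ← 0.54·2.158 = 1.166
Arc 5: start y=0.000, vy=1.166 → t=0.238, apex=0.069, x_land=34.700, impact vy=-1.166
  bounce: vy ← 0.54·1.166 = 0.629
Arc 6: start y=0.000, vy=0.629 → t=0.128, apex=0.020, x_land=35.560, impact vy=-0.629
  bounce: vy ← 0.54·0.629 = 0.340
Arc 7: start y=0.000, vy=0.340 → t=0.069, apex=0.006, x_land=36.025, impact vy=-0.340
  bounce: vy ← 0.54·0.340 = 0.184

1 2.174 9.587 14.568
2 1.511 2.796 24.689
3 0.816 0.815 30.155
4 0.441 0.238 33.106
5 0.238 0.069 34.700
6 0.128 0.020 35.560
7 0.069 0.006 36.025
final: 36.025 0.184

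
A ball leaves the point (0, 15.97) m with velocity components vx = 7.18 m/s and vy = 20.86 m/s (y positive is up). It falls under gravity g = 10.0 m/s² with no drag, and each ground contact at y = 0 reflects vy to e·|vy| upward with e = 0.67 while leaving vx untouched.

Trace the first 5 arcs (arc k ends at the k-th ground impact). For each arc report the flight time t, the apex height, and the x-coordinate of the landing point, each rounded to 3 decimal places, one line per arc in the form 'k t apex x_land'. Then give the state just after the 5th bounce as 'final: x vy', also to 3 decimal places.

1 4.833 37.727 34.700
2 3.681 16.936 61.129
3 2.466 7.602 78.836
4 1.652 3.413 90.699
5 1.107 1.532 98.648
final: 98.648 3.709

Arc 1: start y=15.970, vy=20.860 → t=4.833, apex=37.727, x_land=34.700, impact vy=-27.469
  bounce: vy ← 0.67·27.469 = 18.404
Arc 2: start y=0.000, vy=18.404 → t=3.681, apex=16.936, x_land=61.129, impact vy=-18.404
  bounce: vy ← 0.67·18.404 = 12.331
Arc 3: start y=0.000, vy=12.331 → t=2.466, apex=7.602, x_land=78.836, impact vy=-12.331
  bounce: vy ← 0.67·12.331 = 8.262
Arc 4: start y=0.000, vy=8.262 → t=1.652, apex=3.413, x_land=90.699, impact vy=-8.262
  bounce: vy ← 0.67·8.262 = 5.535
Arc 5: start y=0.000, vy=5.535 → t=1.107, apex=1.532, x_land=98.648, impact vy=-5.535
  bounce: vy ← 0.67·5.535 = 3.709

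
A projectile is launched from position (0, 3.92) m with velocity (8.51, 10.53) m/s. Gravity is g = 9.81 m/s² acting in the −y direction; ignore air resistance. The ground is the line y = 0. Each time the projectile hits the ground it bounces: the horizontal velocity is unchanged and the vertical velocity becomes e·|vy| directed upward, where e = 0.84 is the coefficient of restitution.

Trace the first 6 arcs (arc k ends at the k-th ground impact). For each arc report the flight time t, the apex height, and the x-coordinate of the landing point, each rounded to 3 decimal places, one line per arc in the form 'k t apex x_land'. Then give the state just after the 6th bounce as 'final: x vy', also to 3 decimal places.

Arc 1: start y=3.920, vy=10.530 → t=2.470, apex=9.571, x_land=21.022, impact vy=-13.704
  bounce: vy ← 0.84·13.704 = 11.511
Arc 2: start y=0.000, vy=11.511 → t=2.347, apex=6.754, x_land=40.994, impact vy=-11.511
  bounce: vy ← 0.84·11.511 = 9.669
Arc 3: start y=0.000, vy=9.669 → t=1.971, apex=4.765, x_land=57.770, impact vy=-9.669
  bounce: vy ← 0.84·9.669 = 8.122
Arc 4: start y=0.000, vy=8.122 → t=1.656, apex=3.362, x_land=71.861, impact vy=-8.122
  bounce: vy ← 0.84·8.122 = 6.823
Arc 5: start y=0.000, vy=6.823 → t=1.391, apex=2.373, x_land=83.698, impact vy=-6.823
  bounce: vy ← 0.84·6.823 = 5.731
Arc 6: start y=0.000, vy=5.731 → t=1.168, apex=1.674, x_land=93.642, impact vy=-5.731
  bounce: vy ← 0.84·5.731 = 4.814

1 2.470 9.571 21.022
2 2.347 6.754 40.994
3 1.971 4.765 57.770
4 1.656 3.362 71.861
5 1.391 2.373 83.698
6 1.168 1.674 93.642
final: 93.642 4.814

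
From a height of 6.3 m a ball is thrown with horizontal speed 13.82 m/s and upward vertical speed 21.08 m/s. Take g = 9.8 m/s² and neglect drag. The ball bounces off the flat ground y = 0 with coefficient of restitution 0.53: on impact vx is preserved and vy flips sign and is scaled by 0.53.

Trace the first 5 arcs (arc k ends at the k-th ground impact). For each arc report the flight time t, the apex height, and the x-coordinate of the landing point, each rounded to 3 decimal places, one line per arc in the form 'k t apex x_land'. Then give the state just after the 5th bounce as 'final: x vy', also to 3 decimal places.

1 4.583 28.972 63.332
2 2.577 8.138 98.952
3 1.366 2.286 117.831
4 0.724 0.642 127.837
5 0.384 0.180 133.140
final: 133.140 0.997

Arc 1: start y=6.300, vy=21.080 → t=4.583, apex=28.972, x_land=63.332, impact vy=-23.830
  bounce: vy ← 0.53·23.830 = 12.630
Arc 2: start y=0.000, vy=12.630 → t=2.577, apex=8.138, x_land=98.952, impact vy=-12.630
  bounce: vy ← 0.53·12.630 = 6.694
Arc 3: start y=0.000, vy=6.694 → t=1.366, apex=2.286, x_land=117.831, impact vy=-6.694
  bounce: vy ← 0.53·6.694 = 3.548
Arc 4: start y=0.000, vy=3.548 → t=0.724, apex=0.642, x_land=127.837, impact vy=-3.548
  bounce: vy ← 0.53·3.548 = 1.880
Arc 5: start y=0.000, vy=1.880 → t=0.384, apex=0.180, x_land=133.140, impact vy=-1.880
  bounce: vy ← 0.53·1.880 = 0.997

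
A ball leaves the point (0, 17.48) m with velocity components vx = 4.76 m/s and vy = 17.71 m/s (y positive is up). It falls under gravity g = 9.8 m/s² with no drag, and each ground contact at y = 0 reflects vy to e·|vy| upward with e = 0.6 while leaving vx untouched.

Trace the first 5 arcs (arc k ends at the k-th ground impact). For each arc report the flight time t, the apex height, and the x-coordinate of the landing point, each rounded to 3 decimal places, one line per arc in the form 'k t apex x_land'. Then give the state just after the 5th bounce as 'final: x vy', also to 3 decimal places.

1 4.421 33.482 21.045
2 3.137 12.054 35.976
3 1.882 4.339 44.935
4 1.129 1.562 50.310
5 0.678 0.562 53.535
final: 53.535 1.992

Arc 1: start y=17.480, vy=17.710 → t=4.421, apex=33.482, x_land=21.045, impact vy=-25.617
  bounce: vy ← 0.6·25.617 = 15.370
Arc 2: start y=0.000, vy=15.370 → t=3.137, apex=12.054, x_land=35.976, impact vy=-15.370
  bounce: vy ← 0.6·15.370 = 9.222
Arc 3: start y=0.000, vy=9.222 → t=1.882, apex=4.339, x_land=44.935, impact vy=-9.222
  bounce: vy ← 0.6·9.222 = 5.533
Arc 4: start y=0.000, vy=5.533 → t=1.129, apex=1.562, x_land=50.310, impact vy=-5.533
  bounce: vy ← 0.6·5.533 = 3.320
Arc 5: start y=0.000, vy=3.320 → t=0.678, apex=0.562, x_land=53.535, impact vy=-3.320
  bounce: vy ← 0.6·3.320 = 1.992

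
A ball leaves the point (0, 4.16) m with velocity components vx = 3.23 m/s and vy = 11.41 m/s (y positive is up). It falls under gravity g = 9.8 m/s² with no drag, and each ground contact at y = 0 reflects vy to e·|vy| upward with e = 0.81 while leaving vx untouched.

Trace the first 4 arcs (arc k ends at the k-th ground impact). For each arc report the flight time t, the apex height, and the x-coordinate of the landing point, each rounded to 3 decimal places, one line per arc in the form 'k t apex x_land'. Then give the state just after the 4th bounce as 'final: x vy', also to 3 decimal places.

1 2.649 10.802 8.556
2 2.405 7.087 16.326
3 1.948 4.650 22.619
4 1.578 3.051 27.716
final: 27.716 6.264

Arc 1: start y=4.160, vy=11.410 → t=2.649, apex=10.802, x_land=8.556, impact vy=-14.551
  bounce: vy ← 0.81·14.551 = 11.786
Arc 2: start y=0.000, vy=11.786 → t=2.405, apex=7.087, x_land=16.326, impact vy=-11.786
  bounce: vy ← 0.81·11.786 = 9.547
Arc 3: start y=0.000, vy=9.547 → t=1.948, apex=4.650, x_land=22.619, impact vy=-9.547
  bounce: vy ← 0.81·9.547 = 7.733
Arc 4: start y=0.000, vy=7.733 → t=1.578, apex=3.051, x_land=27.716, impact vy=-7.733
  bounce: vy ← 0.81·7.733 = 6.264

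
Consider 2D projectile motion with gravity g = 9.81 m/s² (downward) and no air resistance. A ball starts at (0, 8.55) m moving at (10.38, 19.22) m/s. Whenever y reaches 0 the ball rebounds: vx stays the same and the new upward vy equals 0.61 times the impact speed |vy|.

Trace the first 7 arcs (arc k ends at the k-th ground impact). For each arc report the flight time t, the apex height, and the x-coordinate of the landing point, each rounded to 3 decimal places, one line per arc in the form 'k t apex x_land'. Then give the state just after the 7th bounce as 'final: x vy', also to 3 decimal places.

1 4.322 27.378 44.860
2 2.882 10.187 74.779
3 1.758 3.791 93.029
4 1.073 1.411 104.162
5 0.654 0.525 110.952
6 0.399 0.195 115.095
7 0.243 0.073 117.622
final: 117.622 0.728

Arc 1: start y=8.550, vy=19.220 → t=4.322, apex=27.378, x_land=44.860, impact vy=-23.177
  bounce: vy ← 0.61·23.177 = 14.138
Arc 2: start y=0.000, vy=14.138 → t=2.882, apex=10.187, x_land=74.779, impact vy=-14.138
  bounce: vy ← 0.61·14.138 = 8.624
Arc 3: start y=0.000, vy=8.624 → t=1.758, apex=3.791, x_land=93.029, impact vy=-8.624
  bounce: vy ← 0.61·8.624 = 5.261
Arc 4: start y=0.000, vy=5.261 → t=1.073, apex=1.411, x_land=104.162, impact vy=-5.261
  bounce: vy ← 0.61·5.261 = 3.209
Arc 5: start y=0.000, vy=3.209 → t=0.654, apex=0.525, x_land=110.952, impact vy=-3.209
  bounce: vy ← 0.61·3.209 = 1.957
Arc 6: start y=0.000, vy=1.957 → t=0.399, apex=0.195, x_land=115.095, impact vy=-1.957
  bounce: vy ← 0.61·1.957 = 1.194
Arc 7: start y=0.000, vy=1.194 → t=0.243, apex=0.073, x_land=117.622, impact vy=-1.194
  bounce: vy ← 0.61·1.194 = 0.728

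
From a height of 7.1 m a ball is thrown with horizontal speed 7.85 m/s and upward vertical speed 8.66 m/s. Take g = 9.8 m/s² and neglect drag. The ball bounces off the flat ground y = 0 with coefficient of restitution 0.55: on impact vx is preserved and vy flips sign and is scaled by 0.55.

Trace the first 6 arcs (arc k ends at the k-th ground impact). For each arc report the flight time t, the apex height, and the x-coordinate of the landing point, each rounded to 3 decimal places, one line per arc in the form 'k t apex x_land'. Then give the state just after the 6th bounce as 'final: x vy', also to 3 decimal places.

1 2.377 10.926 18.659
2 1.643 3.305 31.553
3 0.903 1.000 38.645
4 0.497 0.302 42.546
5 0.273 0.091 44.691
6 0.150 0.028 45.871
final: 45.871 0.405

Arc 1: start y=7.100, vy=8.660 → t=2.377, apex=10.926, x_land=18.659, impact vy=-14.634
  bounce: vy ← 0.55·14.634 = 8.049
Arc 2: start y=0.000, vy=8.049 → t=1.643, apex=3.305, x_land=31.553, impact vy=-8.049
  bounce: vy ← 0.55·8.049 = 4.427
Arc 3: start y=0.000, vy=4.427 → t=0.903, apex=1.000, x_land=38.645, impact vy=-4.427
  bounce: vy ← 0.55·4.427 = 2.435
Arc 4: start y=0.000, vy=2.435 → t=0.497, apex=0.302, x_land=42.546, impact vy=-2.435
  bounce: vy ← 0.55·2.435 = 1.339
Arc 5: start y=0.000, vy=1.339 → t=0.273, apex=0.091, x_land=44.691, impact vy=-1.339
  bounce: vy ← 0.55·1.339 = 0.737
Arc 6: start y=0.000, vy=0.737 → t=0.150, apex=0.028, x_land=45.871, impact vy=-0.737
  bounce: vy ← 0.55·0.737 = 0.405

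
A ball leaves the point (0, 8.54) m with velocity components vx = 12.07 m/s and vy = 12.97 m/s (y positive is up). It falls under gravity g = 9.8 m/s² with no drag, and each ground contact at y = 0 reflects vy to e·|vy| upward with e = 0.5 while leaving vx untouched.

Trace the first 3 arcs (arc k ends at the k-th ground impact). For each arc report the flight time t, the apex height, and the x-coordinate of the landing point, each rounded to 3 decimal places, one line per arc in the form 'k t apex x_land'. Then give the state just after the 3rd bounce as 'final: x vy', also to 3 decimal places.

1 3.193 17.123 38.537
2 1.869 4.281 61.100
3 0.935 1.070 72.382
final: 72.382 2.290

Arc 1: start y=8.540, vy=12.970 → t=3.193, apex=17.123, x_land=38.537, impact vy=-18.320
  bounce: vy ← 0.5·18.320 = 9.160
Arc 2: start y=0.000, vy=9.160 → t=1.869, apex=4.281, x_land=61.100, impact vy=-9.160
  bounce: vy ← 0.5·9.160 = 4.580
Arc 3: start y=0.000, vy=4.580 → t=0.935, apex=1.070, x_land=72.382, impact vy=-4.580
  bounce: vy ← 0.5·4.580 = 2.290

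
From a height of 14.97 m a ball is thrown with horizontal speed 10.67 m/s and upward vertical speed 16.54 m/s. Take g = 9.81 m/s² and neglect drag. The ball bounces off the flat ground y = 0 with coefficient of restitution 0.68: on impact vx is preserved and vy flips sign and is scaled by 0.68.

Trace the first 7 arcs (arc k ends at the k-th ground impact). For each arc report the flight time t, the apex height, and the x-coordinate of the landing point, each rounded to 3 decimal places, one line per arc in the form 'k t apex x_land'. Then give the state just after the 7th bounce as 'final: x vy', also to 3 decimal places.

Arc 1: start y=14.970, vy=16.540 → t=4.114, apex=28.914, x_land=43.896, impact vy=-23.818
  bounce: vy ← 0.68·23.818 = 16.196
Arc 2: start y=0.000, vy=16.196 → t=3.302, apex=13.370, x_land=79.127, impact vy=-16.196
  bounce: vy ← 0.68·16.196 = 11.013
Arc 3: start y=0.000, vy=11.013 → t=2.245, apex=6.182, x_land=103.085, impact vy=-11.013
  bounce: vy ← 0.68·11.013 = 7.489
Arc 4: start y=0.000, vy=7.489 → t=1.527, apex=2.859, x_land=119.376, impact vy=-7.489
  bounce: vy ← 0.68·7.489 = 5.093
Arc 5: start y=0.000, vy=5.093 → t=1.038, apex=1.322, x_land=130.454, impact vy=-5.093
  bounce: vy ← 0.68·5.093 = 3.463
Arc 6: start y=0.000, vy=3.463 → t=0.706, apex=0.611, x_land=137.987, impact vy=-3.463
  bounce: vy ← 0.68·3.463 = 2.355
Arc 7: start y=0.000, vy=2.355 → t=0.480, apex=0.283, x_land=143.110, impact vy=-2.355
  bounce: vy ← 0.68·2.355 = 1.601

1 4.114 28.914 43.896
2 3.302 13.370 79.127
3 2.245 6.182 103.085
4 1.527 2.859 119.376
5 1.038 1.322 130.454
6 0.706 0.611 137.987
7 0.480 0.283 143.110
final: 143.110 1.601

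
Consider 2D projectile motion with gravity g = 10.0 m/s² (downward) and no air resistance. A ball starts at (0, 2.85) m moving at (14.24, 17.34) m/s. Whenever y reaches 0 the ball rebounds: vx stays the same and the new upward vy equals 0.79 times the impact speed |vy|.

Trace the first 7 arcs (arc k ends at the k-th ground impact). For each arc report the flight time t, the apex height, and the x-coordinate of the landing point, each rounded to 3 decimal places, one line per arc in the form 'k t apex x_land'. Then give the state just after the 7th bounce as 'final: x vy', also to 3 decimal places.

Arc 1: start y=2.850, vy=17.340 → t=3.625, apex=17.884, x_land=51.623, impact vy=-18.912
  bounce: vy ← 0.79·18.912 = 14.941
Arc 2: start y=0.000, vy=14.941 → t=2.988, apex=11.161, x_land=94.174, impact vy=-14.941
  bounce: vy ← 0.79·14.941 = 11.803
Arc 3: start y=0.000, vy=11.803 → t=2.361, apex=6.966, x_land=127.790, impact vy=-11.803
  bounce: vy ← 0.79·11.803 = 9.325
Arc 4: start y=0.000, vy=9.325 → t=1.865, apex=4.347, x_land=154.346, impact vy=-9.325
  bounce: vy ← 0.79·9.325 = 7.366
Arc 5: start y=0.000, vy=7.366 → t=1.473, apex=2.713, x_land=175.326, impact vy=-7.366
  bounce: vy ← 0.79·7.366 = 5.819
Arc 6: start y=0.000, vy=5.819 → t=1.164, apex=1.693, x_land=191.899, impact vy=-5.819
  bounce: vy ← 0.79·5.819 = 4.597
Arc 7: start y=0.000, vy=4.597 → t=0.919, apex=1.057, x_land=204.992, impact vy=-4.597
  bounce: vy ← 0.79·4.597 = 3.632

1 3.625 17.884 51.623
2 2.988 11.161 94.174
3 2.361 6.966 127.790
4 1.865 4.347 154.346
5 1.473 2.713 175.326
6 1.164 1.693 191.899
7 0.919 1.057 204.992
final: 204.992 3.632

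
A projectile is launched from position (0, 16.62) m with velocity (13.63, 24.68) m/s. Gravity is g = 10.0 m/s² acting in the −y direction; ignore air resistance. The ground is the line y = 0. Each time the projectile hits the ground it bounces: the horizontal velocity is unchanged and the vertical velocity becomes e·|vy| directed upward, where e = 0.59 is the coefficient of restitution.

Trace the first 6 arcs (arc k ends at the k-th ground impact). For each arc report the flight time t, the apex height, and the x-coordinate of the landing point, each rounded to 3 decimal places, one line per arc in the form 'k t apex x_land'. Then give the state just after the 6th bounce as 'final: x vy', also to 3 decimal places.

1 5.536 47.075 75.461
2 3.621 16.387 124.811
3 2.136 5.704 153.928
4 1.260 1.986 171.107
5 0.744 0.691 181.242
6 0.439 0.241 187.222
final: 187.222 1.294

Arc 1: start y=16.620, vy=24.680 → t=5.536, apex=47.075, x_land=75.461, impact vy=-30.684
  bounce: vy ← 0.59·30.684 = 18.104
Arc 2: start y=0.000, vy=18.104 → t=3.621, apex=16.387, x_land=124.811, impact vy=-18.104
  bounce: vy ← 0.59·18.104 = 10.681
Arc 3: start y=0.000, vy=10.681 → t=2.136, apex=5.704, x_land=153.928, impact vy=-10.681
  bounce: vy ← 0.59·10.681 = 6.302
Arc 4: start y=0.000, vy=6.302 → t=1.260, apex=1.986, x_land=171.107, impact vy=-6.302
  bounce: vy ← 0.59·6.302 = 3.718
Arc 5: start y=0.000, vy=3.718 → t=0.744, apex=0.691, x_land=181.242, impact vy=-3.718
  bounce: vy ← 0.59·3.718 = 2.194
Arc 6: start y=0.000, vy=2.194 → t=0.439, apex=0.241, x_land=187.222, impact vy=-2.194
  bounce: vy ← 0.59·2.194 = 1.294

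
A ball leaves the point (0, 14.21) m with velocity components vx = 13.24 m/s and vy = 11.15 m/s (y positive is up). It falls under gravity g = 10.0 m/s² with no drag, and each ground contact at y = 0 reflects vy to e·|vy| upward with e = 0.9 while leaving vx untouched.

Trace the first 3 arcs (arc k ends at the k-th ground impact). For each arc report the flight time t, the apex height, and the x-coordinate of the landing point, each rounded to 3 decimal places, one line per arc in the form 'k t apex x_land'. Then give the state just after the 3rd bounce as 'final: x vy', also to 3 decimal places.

Arc 1: start y=14.210, vy=11.150 → t=3.136, apex=20.426, x_land=41.523, impact vy=-20.212
  bounce: vy ← 0.9·20.212 = 18.191
Arc 2: start y=0.000, vy=18.191 → t=3.638, apex=16.545, x_land=89.692, impact vy=-18.191
  bounce: vy ← 0.9·18.191 = 16.372
Arc 3: start y=0.000, vy=16.372 → t=3.274, apex=13.402, x_land=133.044, impact vy=-16.372
  bounce: vy ← 0.9·16.372 = 14.735

1 3.136 20.426 41.523
2 3.638 16.545 89.692
3 3.274 13.402 133.044
final: 133.044 14.735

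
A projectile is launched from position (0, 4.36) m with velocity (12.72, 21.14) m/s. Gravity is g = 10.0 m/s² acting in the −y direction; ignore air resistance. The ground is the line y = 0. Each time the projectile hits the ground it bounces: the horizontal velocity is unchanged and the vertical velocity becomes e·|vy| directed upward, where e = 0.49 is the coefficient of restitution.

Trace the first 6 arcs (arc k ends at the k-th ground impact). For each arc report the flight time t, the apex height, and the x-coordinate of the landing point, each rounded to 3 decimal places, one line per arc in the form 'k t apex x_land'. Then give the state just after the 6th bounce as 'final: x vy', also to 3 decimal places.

Arc 1: start y=4.360, vy=21.140 → t=4.425, apex=26.705, x_land=56.287, impact vy=-23.111
  bounce: vy ← 0.49·23.111 = 11.324
Arc 2: start y=0.000, vy=11.324 → t=2.265, apex=6.412, x_land=85.096, impact vy=-11.324
  bounce: vy ← 0.49·11.324 = 5.549
Arc 3: start y=0.000, vy=5.549 → t=1.110, apex=1.539, x_land=99.212, impact vy=-5.549
  bounce: vy ← 0.49·5.549 = 2.719
Arc 4: start y=0.000, vy=2.719 → t=0.544, apex=0.370, x_land=106.129, impact vy=-2.719
  bounce: vy ← 0.49·2.719 = 1.332
Arc 5: start y=0.000, vy=1.332 → t=0.266, apex=0.089, x_land=109.518, impact vy=-1.332
  bounce: vy ← 0.49·1.332 = 0.653
Arc 6: start y=0.000, vy=0.653 → t=0.131, apex=0.021, x_land=111.179, impact vy=-0.653
  bounce: vy ← 0.49·0.653 = 0.320

1 4.425 26.705 56.287
2 2.265 6.412 85.096
3 1.110 1.539 99.212
4 0.544 0.370 106.129
5 0.266 0.089 109.518
6 0.131 0.021 111.179
final: 111.179 0.320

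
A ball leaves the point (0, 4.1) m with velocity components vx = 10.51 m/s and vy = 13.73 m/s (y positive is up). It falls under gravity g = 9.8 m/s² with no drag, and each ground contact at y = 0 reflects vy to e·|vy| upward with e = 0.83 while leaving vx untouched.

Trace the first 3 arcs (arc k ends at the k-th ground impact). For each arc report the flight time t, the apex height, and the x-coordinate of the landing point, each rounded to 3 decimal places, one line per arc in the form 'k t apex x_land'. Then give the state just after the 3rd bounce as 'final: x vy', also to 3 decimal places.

1 3.074 13.718 32.310
2 2.778 9.450 61.502
3 2.305 6.510 85.731
final: 85.731 9.376

Arc 1: start y=4.100, vy=13.730 → t=3.074, apex=13.718, x_land=32.310, impact vy=-16.397
  bounce: vy ← 0.83·16.397 = 13.610
Arc 2: start y=0.000, vy=13.610 → t=2.778, apex=9.450, x_land=61.502, impact vy=-13.610
  bounce: vy ← 0.83·13.610 = 11.296
Arc 3: start y=0.000, vy=11.296 → t=2.305, apex=6.510, x_land=85.731, impact vy=-11.296
  bounce: vy ← 0.83·11.296 = 9.376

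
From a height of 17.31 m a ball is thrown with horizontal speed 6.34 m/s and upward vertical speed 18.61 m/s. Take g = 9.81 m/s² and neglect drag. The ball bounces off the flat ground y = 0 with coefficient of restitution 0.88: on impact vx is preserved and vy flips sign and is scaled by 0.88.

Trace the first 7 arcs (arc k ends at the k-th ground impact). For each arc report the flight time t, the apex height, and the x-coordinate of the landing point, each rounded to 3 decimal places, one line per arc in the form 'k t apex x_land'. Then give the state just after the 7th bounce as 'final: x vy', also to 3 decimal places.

1 4.567 34.962 28.954
2 4.699 27.075 58.744
3 4.135 20.967 84.960
4 3.639 16.236 108.030
5 3.202 12.574 128.332
6 2.818 9.737 146.197
7 2.480 7.540 161.919
final: 161.919 10.704

Arc 1: start y=17.310, vy=18.610 → t=4.567, apex=34.962, x_land=28.954, impact vy=-26.191
  bounce: vy ← 0.88·26.191 = 23.048
Arc 2: start y=0.000, vy=23.048 → t=4.699, apex=27.075, x_land=58.744, impact vy=-23.048
  bounce: vy ← 0.88·23.048 = 20.282
Arc 3: start y=0.000, vy=20.282 → t=4.135, apex=20.967, x_land=84.960, impact vy=-20.282
  bounce: vy ← 0.88·20.282 = 17.848
Arc 4: start y=0.000, vy=17.848 → t=3.639, apex=16.236, x_land=108.030, impact vy=-17.848
  bounce: vy ← 0.88·17.848 = 15.706
Arc 5: start y=0.000, vy=15.706 → t=3.202, apex=12.574, x_land=128.332, impact vy=-15.706
  bounce: vy ← 0.88·15.706 = 13.822
Arc 6: start y=0.000, vy=13.822 → t=2.818, apex=9.737, x_land=146.197, impact vy=-13.822
  bounce: vy ← 0.88·13.822 = 12.163
Arc 7: start y=0.000, vy=12.163 → t=2.480, apex=7.540, x_land=161.919, impact vy=-12.163
  bounce: vy ← 0.88·12.163 = 10.704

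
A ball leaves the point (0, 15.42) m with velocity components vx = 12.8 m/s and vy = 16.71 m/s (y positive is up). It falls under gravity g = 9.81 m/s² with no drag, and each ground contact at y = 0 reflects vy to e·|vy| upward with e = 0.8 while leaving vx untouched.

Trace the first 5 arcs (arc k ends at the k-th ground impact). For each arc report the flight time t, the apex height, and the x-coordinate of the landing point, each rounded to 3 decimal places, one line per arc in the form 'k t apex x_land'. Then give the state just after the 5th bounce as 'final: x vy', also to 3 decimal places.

Arc 1: start y=15.420, vy=16.710 → t=4.162, apex=29.652, x_land=53.274, impact vy=-24.120
  bounce: vy ← 0.8·24.120 = 19.296
Arc 2: start y=0.000, vy=19.296 → t=3.934, apex=18.977, x_land=103.628, impact vy=-19.296
  bounce: vy ← 0.8·19.296 = 15.437
Arc 3: start y=0.000, vy=15.437 → t=3.147, apex=12.145, x_land=143.912, impact vy=-15.437
  bounce: vy ← 0.8·15.437 = 12.349
Arc 4: start y=0.000, vy=12.349 → t=2.518, apex=7.773, x_land=176.138, impact vy=-12.349
  bounce: vy ← 0.8·12.349 = 9.879
Arc 5: start y=0.000, vy=9.879 → t=2.014, apex=4.975, x_land=201.920, impact vy=-9.879
  bounce: vy ← 0.8·9.879 = 7.904

1 4.162 29.652 53.274
2 3.934 18.977 103.628
3 3.147 12.145 143.912
4 2.518 7.773 176.138
5 2.014 4.975 201.920
final: 201.920 7.904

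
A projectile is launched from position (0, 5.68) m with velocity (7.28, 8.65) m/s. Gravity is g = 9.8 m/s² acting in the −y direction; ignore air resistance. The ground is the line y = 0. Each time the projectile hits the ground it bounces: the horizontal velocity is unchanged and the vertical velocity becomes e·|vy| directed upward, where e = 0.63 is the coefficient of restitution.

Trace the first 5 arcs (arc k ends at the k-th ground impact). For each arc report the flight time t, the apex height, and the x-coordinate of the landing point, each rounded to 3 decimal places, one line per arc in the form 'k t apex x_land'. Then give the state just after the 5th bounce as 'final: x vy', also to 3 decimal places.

1 2.275 9.497 16.561
2 1.754 3.770 29.332
3 1.105 1.496 37.377
4 0.696 0.594 42.446
5 0.439 0.236 45.639
final: 45.639 1.354

Arc 1: start y=5.680, vy=8.650 → t=2.275, apex=9.497, x_land=16.561, impact vy=-13.644
  bounce: vy ← 0.63·13.644 = 8.596
Arc 2: start y=0.000, vy=8.596 → t=1.754, apex=3.770, x_land=29.332, impact vy=-8.596
  bounce: vy ← 0.63·8.596 = 5.415
Arc 3: start y=0.000, vy=5.415 → t=1.105, apex=1.496, x_land=37.377, impact vy=-5.415
  bounce: vy ← 0.63·5.415 = 3.412
Arc 4: start y=0.000, vy=3.412 → t=0.696, apex=0.594, x_land=42.446, impact vy=-3.412
  bounce: vy ← 0.63·3.412 = 2.149
Arc 5: start y=0.000, vy=2.149 → t=0.439, apex=0.236, x_land=45.639, impact vy=-2.149
  bounce: vy ← 0.63·2.149 = 1.354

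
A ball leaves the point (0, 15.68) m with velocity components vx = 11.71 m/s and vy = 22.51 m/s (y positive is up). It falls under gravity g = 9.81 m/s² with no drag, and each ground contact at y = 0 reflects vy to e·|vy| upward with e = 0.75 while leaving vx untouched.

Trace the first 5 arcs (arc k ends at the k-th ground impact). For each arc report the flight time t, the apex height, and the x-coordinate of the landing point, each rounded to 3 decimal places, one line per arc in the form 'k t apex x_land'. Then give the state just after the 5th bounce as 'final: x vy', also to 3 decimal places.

1 5.204 41.506 60.933
2 4.363 23.347 112.029
3 3.273 13.133 150.350
4 2.454 7.387 179.092
5 1.841 4.155 200.648
final: 200.648 6.772

Arc 1: start y=15.680, vy=22.510 → t=5.204, apex=41.506, x_land=60.933, impact vy=-28.537
  bounce: vy ← 0.75·28.537 = 21.403
Arc 2: start y=0.000, vy=21.403 → t=4.363, apex=23.347, x_land=112.029, impact vy=-21.403
  bounce: vy ← 0.75·21.403 = 16.052
Arc 3: start y=0.000, vy=16.052 → t=3.273, apex=13.133, x_land=150.350, impact vy=-16.052
  bounce: vy ← 0.75·16.052 = 12.039
Arc 4: start y=0.000, vy=12.039 → t=2.454, apex=7.387, x_land=179.092, impact vy=-12.039
  bounce: vy ← 0.75·12.039 = 9.029
Arc 5: start y=0.000, vy=9.029 → t=1.841, apex=4.155, x_land=200.648, impact vy=-9.029
  bounce: vy ← 0.75·9.029 = 6.772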